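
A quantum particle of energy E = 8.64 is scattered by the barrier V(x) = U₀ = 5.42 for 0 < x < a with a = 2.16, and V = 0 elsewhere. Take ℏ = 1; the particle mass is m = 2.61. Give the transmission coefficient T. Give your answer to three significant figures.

T = 0.929

Above the barrier the interior wavenumber is k₂ = √(2m(E − U₀))/ℏ = 4.100, giving phase k₂a = 8.856.
Matching at both interfaces gives T⁻¹ = 1 + U₀² sin²(k₂a) / [4E(E − U₀)] = 1.077, hence T = 0.929.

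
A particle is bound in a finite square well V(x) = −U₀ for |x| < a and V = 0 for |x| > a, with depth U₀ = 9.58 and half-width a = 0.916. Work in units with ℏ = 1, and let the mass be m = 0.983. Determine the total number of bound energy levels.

Define the well-strength parameter z₀ = (a/ℏ)√(2mU₀) = 0.916 × √(2·0.983·9.58) = 3.975.
The even/odd transcendental equations gain one root per π/2 in z₀, giving N = 1 + ⌊2z₀/π⌋ = 1 + ⌊2.531⌋ = 3.

N = 3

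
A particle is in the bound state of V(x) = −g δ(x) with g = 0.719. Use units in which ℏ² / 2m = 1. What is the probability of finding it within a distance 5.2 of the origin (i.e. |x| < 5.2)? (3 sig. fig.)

P = 0.976

The normalised bound state is ψ = √κ e^{−κ|x|} with κ = mg/ℏ² = 0.3595.
P(|x| < d) = ∫_{−d}^{d} κ e^{−2κ|x|} dx = 1 − e^{−2κd} = 1 − e^{−3.739} = 0.9762.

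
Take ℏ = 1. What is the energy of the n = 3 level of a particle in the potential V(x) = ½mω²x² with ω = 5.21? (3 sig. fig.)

The oscillator eigenvalues are E_n = ℏω(n + ½), so E_3 = 5.21 × 3.5 = 18.24.

E = 18.2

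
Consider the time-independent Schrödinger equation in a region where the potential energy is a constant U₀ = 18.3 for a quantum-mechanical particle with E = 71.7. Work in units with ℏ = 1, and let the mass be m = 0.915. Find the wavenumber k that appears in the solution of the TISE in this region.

With E > U₀ the solution is oscillatory, ψ ∝ e^{±ikx} with k = √(2m(E − U₀))/ℏ.
k = √(2 × 0.915 × 53.4) = 9.885.

k = 9.89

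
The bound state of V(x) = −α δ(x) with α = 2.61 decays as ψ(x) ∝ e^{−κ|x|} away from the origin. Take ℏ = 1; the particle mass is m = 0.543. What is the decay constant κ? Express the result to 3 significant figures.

κ = 1.42

Integrate −(ℏ²/2m)ψ'' − αδ(x)ψ = Eψ from −ε to +ε: the ψ'' term gives ψ'(0⁺) − ψ'(0⁻) and the δ term gives −(2mα/ℏ²)ψ(0).
With ψ ∝ e^{−κ|x|} this yields −2κ = −2mα/ℏ², so κ = mα/ℏ² = 1.417.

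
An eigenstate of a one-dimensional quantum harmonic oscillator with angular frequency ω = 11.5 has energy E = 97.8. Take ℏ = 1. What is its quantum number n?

E_n = ℏω(n + ½) ⇒ n = E/(ℏω) − ½ = 97.8/11.5 − 0.5 = 8.004 → n = 8.

n = 8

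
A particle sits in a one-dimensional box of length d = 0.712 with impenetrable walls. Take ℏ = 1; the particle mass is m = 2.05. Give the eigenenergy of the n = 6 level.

Requiring ψ(0) = ψ(d) = 0 quantises k = nπ/d, hence E_n = ℏ²k²/2m = n²π²ℏ²/(2md²).
E_6 = 6² × π² / (2 × 2.05 × 0.712²) = 170.9.

E = 171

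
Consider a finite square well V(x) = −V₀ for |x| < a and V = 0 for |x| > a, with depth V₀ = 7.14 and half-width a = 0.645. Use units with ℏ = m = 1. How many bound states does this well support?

N = 2

The dimensionless depth is z₀ = a√(2mV₀)/ℏ = 0.645 × √(14.28) = 2.437.
A new bound state (alternating even/odd) appears each time z₀ passes a multiple of π/2, so N = ⌊2z₀/π⌋ + 1 = ⌊1.552⌋ + 1 = 2.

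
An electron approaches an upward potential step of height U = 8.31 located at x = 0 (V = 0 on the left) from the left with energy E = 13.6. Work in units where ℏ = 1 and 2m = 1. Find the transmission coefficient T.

On each side the TISE gives plane waves with k = √(2m(E − V))/ℏ: k₁ = √(2·½·13.6) = 3.688, k₂ = √(2·½·5.29) = 2.300.
Matching ψ and ψ′ at x = 0 gives r = (k₁ − k₂)/(k₁ + k₂), so R = r² = 0.05372 and T = 1 − R = 0.9463.

T = 0.946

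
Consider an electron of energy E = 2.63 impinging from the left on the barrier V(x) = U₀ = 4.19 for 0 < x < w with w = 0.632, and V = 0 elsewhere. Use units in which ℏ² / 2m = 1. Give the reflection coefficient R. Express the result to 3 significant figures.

R = 0.450

Since E < U₀ the interior solution is evanescent with decay constant κ = √(2m(U₀ − E))/ℏ = 1.249.
κw = 0.7894, sinh(κw) = 0.8739.
The exact tunnelling result is T⁻¹ = 1 + U₀² sinh²(κw) / [4E(U₀ − E)] = 1.817, so T = 0.550.
R = 1 − T = 0.450.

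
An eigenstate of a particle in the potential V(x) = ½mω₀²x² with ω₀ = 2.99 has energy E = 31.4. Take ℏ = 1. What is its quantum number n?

n = 10

Invert E_n = (n + ½)ℏω₀: n = E/ℏω₀ − ½ = 10.002, so n = 10.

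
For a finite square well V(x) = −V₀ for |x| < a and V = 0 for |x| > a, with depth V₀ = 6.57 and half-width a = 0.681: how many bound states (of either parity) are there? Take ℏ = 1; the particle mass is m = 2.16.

Define the well-strength parameter z₀ = (a/ℏ)√(2mV₀) = 0.681 × √(2·2.16·6.57) = 3.628.
The even/odd transcendental equations gain one root per π/2 in z₀, giving N = 1 + ⌊2z₀/π⌋ = 1 + ⌊2.310⌋ = 3.

N = 3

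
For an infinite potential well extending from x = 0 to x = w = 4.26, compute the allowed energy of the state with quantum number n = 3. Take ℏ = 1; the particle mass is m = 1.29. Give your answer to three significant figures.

The infinite-well eigenfunctions ψ_n = √(2/w) sin(nπx/w) vanish at both walls, giving E_n = n²π²ℏ²/(2mw²).
E_3 = 3² × π² / (2 × 1.29 × 4.26²) = 1.897.

E = 1.90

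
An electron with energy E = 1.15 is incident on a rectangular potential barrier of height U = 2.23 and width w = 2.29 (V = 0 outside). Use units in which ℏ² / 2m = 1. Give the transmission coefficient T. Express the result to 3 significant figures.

E < U: inside the barrier ψ ∝ e^{±κx} with κ = √(2m(U − E))/ℏ = 1.039.
κw = 2.380, sinh(κw) = 5.355.
The exact tunnelling result is T⁻¹ = 1 + U² sinh²(κw) / [4E(U − E)] = 29.71, so T = 0.0337.

T = 0.0337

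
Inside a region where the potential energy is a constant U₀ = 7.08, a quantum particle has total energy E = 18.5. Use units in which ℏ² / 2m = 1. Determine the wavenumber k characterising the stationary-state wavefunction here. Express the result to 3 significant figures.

With E > U₀ the solution is oscillatory, ψ ∝ e^{±ikx} with k = √(2m(E − U₀))/ℏ.
k = √(2 × 0.5 × 11.42) = 3.379.

k = 3.38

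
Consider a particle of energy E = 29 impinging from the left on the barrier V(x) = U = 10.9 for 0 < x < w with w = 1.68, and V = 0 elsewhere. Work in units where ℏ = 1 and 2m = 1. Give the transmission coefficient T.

E > U: inside the barrier k₂ = √(2m(E − U))/ℏ = 4.254, k₂w = 7.147.
Matching at both interfaces gives T⁻¹ = 1 + U² sin²(k₂w) / [4E(E − U)] = 1.033, hence T = 0.968.

T = 0.968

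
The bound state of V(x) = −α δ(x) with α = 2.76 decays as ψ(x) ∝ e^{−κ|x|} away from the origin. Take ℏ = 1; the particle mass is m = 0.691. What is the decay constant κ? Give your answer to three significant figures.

κ = 1.91

Integrating the TISE across x = 0 gives the cusp condition ψ'(0⁺) − ψ'(0⁻) = −(2mα/ℏ²)ψ(0).
With ψ ∝ e^{−κ|x|} this yields −2κ = −2mα/ℏ², so κ = mα/ℏ² = 1.907.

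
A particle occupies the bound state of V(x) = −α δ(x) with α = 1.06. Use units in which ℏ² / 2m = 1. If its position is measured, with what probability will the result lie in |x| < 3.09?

P = 0.962

The normalised bound state is ψ = √κ e^{−κ|x|} with κ = mα/ℏ² = 0.5300.
P(|x| < d) = ∫_{−d}^{d} κ e^{−2κ|x|} dx = 1 − e^{−2κd} = 1 − e^{−3.275} = 0.9622.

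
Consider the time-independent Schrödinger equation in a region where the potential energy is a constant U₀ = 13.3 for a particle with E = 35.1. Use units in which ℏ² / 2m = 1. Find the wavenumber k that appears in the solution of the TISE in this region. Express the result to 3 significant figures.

k = 4.67

With E > U₀ the solution is oscillatory, ψ ∝ e^{±ikx} with k = √(2m(E − U₀))/ℏ.
k = √(2 × 0.5 × 21.8) = 4.669.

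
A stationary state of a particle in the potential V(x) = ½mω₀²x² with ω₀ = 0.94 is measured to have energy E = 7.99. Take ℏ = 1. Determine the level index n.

n = 8

Invert E_n = (n + ½)ℏω₀: n = E/ℏω₀ − ½ = 8.000, so n = 8.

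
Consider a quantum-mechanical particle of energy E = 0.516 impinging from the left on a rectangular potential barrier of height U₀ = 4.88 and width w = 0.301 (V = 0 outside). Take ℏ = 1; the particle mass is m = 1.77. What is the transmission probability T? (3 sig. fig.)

E < U₀: inside the barrier ψ ∝ e^{±κx} with κ = √(2m(U₀ − E))/ℏ = 3.930.
κw = 1.183, sinh(κw) = 1.479.
The exact tunnelling result is T⁻¹ = 1 + U₀² sinh²(κw) / [4E(U₀ − E)] = 6.784, so T = 0.147.

T = 0.147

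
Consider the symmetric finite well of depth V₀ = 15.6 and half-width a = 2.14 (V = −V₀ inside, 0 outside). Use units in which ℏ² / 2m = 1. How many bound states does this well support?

N = 6

Define the well-strength parameter z₀ = (a/ℏ)√(2mV₀) = 2.14 × √(2·0.5·15.6) = 8.452.
A new bound state (alternating even/odd) appears each time z₀ passes a multiple of π/2, so N = ⌊2z₀/π⌋ + 1 = ⌊5.381⌋ + 1 = 6.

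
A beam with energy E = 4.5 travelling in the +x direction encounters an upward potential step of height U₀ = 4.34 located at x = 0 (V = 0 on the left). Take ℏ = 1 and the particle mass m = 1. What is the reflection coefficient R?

R = 0.466

On each side the TISE gives plane waves with k = √(2m(E − V))/ℏ: k₁ = √(2·1·4.5) = 3.000, k₂ = √(2·1·0.16) = 0.5657.
Continuity of ψ and ψ′ at the step yields the reflection amplitude r = (k₁ − k₂)/(k₁ + k₂) = 0.6827; thus R = |r|² = 0.4661, T = 0.5339.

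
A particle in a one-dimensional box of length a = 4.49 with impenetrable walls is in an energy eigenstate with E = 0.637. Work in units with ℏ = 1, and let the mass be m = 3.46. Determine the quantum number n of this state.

n = 3

For an infinite well E_n = n²π²ℏ²/(2ma²), so n = (a/πℏ)√(2mE).
n = (4.49/π) × √(2 × 3.46 × 0.637) = 3.001 → n = 3.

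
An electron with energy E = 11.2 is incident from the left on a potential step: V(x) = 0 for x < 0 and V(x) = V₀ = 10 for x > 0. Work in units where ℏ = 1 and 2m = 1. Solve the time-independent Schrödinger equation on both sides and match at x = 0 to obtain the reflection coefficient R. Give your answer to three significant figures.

The wavenumbers are k₁ = √(2mE)/ℏ = 3.347 on the left and k₂ = √(2m(E − V₀))/ℏ = 1.095 on the right.
Continuity of ψ and ψ′ at the step yields the reflection amplitude r = (k₁ − k₂)/(k₁ + k₂) = 0.5068; thus R = |r|² = 0.2568, T = 0.7432.

R = 0.257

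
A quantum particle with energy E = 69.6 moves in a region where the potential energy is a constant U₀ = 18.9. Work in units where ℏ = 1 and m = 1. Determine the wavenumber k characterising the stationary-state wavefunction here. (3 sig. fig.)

With E > U₀ the solution is oscillatory, ψ ∝ e^{±ikx} with k = √(2m(E − U₀))/ℏ.
k = √(2 × 1 × 50.7) = 10.07.

k = 10.1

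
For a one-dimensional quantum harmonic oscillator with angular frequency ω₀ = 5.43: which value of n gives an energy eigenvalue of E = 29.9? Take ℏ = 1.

n = 5

E_n = ℏω₀(n + ½) ⇒ n = E/(ℏω₀) − ½ = 29.9/5.43 − 0.5 = 5.006 → n = 5.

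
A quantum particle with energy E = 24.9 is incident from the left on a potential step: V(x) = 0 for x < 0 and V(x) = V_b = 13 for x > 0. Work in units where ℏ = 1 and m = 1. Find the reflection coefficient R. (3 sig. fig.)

R = 0.0333

The wavenumbers are k₁ = √(2mE)/ℏ = 7.057 on the left and k₂ = √(2m(E − V_b))/ℏ = 4.879 on the right.
Matching ψ and ψ′ at x = 0 gives r = (k₁ − k₂)/(k₁ + k₂), so R = r² = 0.03331 and T = 1 − R = 0.9667.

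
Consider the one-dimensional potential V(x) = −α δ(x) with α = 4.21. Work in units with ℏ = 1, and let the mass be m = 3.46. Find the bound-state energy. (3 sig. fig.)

E = -30.7

For x ≠ 0 the bound state is ψ ∝ e^{−κ|x|}; integrating the TISE across the delta gives the cusp condition 2κ = 2mα/ℏ², so κ = 14.57.
Then E = −ℏ²κ²/(2m) = −mα²/(2ℏ²) = -30.66.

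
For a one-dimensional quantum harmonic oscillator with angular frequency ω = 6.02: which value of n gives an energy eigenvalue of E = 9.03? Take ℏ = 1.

E_n = ℏω(n + ½) ⇒ n = E/(ℏω) − ½ = 9.03/6.02 − 0.5 = 1.000 → n = 1.

n = 1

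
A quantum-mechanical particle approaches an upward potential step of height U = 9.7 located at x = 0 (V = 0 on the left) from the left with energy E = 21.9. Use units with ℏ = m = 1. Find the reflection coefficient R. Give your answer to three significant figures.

The wavenumbers are k₁ = √(2mE)/ℏ = 6.618 on the left and k₂ = √(2m(E − U))/ℏ = 4.940 on the right.
Continuity of ψ and ψ′ at the step yields the reflection amplitude r = (k₁ − k₂)/(k₁ + k₂) = 0.1452; thus R = |r|² = 0.02109, T = 0.9789.

R = 0.0211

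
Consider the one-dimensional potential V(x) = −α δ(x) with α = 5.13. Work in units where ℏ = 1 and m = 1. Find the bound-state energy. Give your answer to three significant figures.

E = -13.2

The bound state is ψ(x) = √κ e^{−κ|x|}. The derivative jump ψ'(0⁺) − ψ'(0⁻) = −(2mα/ℏ²)ψ(0) fixes κ = mα/ℏ² = 5.130.
Then E = −ℏ²κ²/(2m) = −mα²/(2ℏ²) = -13.16.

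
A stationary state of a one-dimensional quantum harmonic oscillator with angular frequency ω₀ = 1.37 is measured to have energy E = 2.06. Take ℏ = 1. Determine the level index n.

Invert E_n = (n + ½)ℏω₀: n = E/ℏω₀ − ½ = 1.004, so n = 1.

n = 1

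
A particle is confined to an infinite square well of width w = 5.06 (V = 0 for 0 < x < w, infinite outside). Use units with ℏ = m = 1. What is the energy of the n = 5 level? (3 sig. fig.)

The infinite-well eigenfunctions ψ_n = √(2/w) sin(nπx/w) vanish at both walls, giving E_n = n²π²ℏ²/(2mw²).
E_5 = 5² × π² / (2 × 1 × 5.06²) = 4.818.

E = 4.82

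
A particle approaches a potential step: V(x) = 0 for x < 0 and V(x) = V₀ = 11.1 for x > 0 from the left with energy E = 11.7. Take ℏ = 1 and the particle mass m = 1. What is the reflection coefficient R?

R = 0.398

The wavenumbers are k₁ = √(2mE)/ℏ = 4.837 on the left and k₂ = √(2m(E − V₀))/ℏ = 1.095 on the right.
Matching ψ and ψ′ at x = 0 gives r = (k₁ − k₂)/(k₁ + k₂), so R = r² = 0.3978 and T = 1 − R = 0.6022.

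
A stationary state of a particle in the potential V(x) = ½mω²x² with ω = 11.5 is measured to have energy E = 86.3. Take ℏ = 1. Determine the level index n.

Invert E_n = (n + ½)ℏω: n = E/ℏω − ½ = 7.004, so n = 7.

n = 7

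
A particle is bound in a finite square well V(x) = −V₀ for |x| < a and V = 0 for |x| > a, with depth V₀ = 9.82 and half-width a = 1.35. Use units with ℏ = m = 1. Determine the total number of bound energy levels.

N = 4

The dimensionless depth is z₀ = a√(2mV₀)/ℏ = 1.35 × √(19.64) = 5.983.
The even/odd transcendental equations gain one root per π/2 in z₀, giving N = 1 + ⌊2z₀/π⌋ = 1 + ⌊3.809⌋ = 4.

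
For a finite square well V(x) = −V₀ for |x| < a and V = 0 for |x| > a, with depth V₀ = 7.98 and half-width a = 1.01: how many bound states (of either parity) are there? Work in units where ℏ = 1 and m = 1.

N = 3

Define the well-strength parameter z₀ = (a/ℏ)√(2mV₀) = 1.01 × √(2·1·7.98) = 4.035.
A new bound state (alternating even/odd) appears each time z₀ passes a multiple of π/2, so N = ⌊2z₀/π⌋ + 1 = ⌊2.569⌋ + 1 = 3.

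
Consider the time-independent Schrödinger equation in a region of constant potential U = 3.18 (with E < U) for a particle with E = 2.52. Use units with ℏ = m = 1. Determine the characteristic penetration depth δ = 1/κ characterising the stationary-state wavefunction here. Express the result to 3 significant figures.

δ = 0.870

Since E < U the TISE in this region is ψ'' = κ²ψ with κ = √(2m(U − E))/ℏ.
κ = √(2 × 1 × 0.66) = 1.149. The penetration depth is δ = 1/κ = 0.870.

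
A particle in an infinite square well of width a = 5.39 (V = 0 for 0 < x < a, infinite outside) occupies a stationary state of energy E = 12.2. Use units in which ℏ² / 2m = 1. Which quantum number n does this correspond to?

n = 6

For an infinite well E_n = n²π²ℏ²/(2ma²), so n = (a/πℏ)√(2mE).
n = (5.39/π) × √(2 × 0.5 × 12.2) = 5.993 → n = 6.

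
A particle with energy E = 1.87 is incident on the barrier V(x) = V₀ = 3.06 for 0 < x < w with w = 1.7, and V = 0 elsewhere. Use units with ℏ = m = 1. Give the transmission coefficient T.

T = 0.0199

Since E < V₀ the interior solution is evanescent with decay constant κ = √(2m(V₀ − E))/ℏ = 1.543.
κw = 2.623, sinh(κw) = 6.850.
Matching ψ, ψ′ at both faces gives T = [1 + V₀² sinh²(κw) / (4E(V₀ − E))]⁻¹ = 1/50.36 = 0.0199.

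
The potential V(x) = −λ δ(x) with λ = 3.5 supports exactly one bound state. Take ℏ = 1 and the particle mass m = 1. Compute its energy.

The bound state is ψ(x) = √κ e^{−κ|x|}. The derivative jump ψ'(0⁺) − ψ'(0⁻) = −(2mλ/ℏ²)ψ(0) fixes κ = mλ/ℏ² = 3.500.
Then E = −ℏ²κ²/(2m) = −mλ²/(2ℏ²) = -6.125.

E = -6.13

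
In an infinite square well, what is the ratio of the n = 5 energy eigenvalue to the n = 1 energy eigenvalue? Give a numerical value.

E_n = n²π²ℏ²/(2mL²) so the ratio is n₂²/n₁² = 25/1 = 25.

25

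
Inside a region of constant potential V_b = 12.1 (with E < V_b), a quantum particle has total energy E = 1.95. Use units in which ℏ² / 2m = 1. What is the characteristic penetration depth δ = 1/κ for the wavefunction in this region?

δ = 0.314

Since E < V_b the TISE in this region is ψ'' = κ²ψ with κ = √(2m(V_b − E))/ℏ.
κ = √(2 × 0.5 × 10.15) = 3.186. The penetration depth is δ = 1/κ = 0.314.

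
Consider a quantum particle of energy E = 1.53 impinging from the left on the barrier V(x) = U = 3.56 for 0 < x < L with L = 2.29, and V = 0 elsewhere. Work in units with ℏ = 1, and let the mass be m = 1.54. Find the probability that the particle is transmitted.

T = 0.0000417

E < U: inside the barrier ψ ∝ e^{±κx} with κ = √(2m(U − E))/ℏ = 2.500.
κL = 5.726, sinh(κL) = 153.4.
The exact tunnelling result is T⁻¹ = 1 + U² sinh²(κL) / [4E(U − E)] = 24000, so T = 0.0000417.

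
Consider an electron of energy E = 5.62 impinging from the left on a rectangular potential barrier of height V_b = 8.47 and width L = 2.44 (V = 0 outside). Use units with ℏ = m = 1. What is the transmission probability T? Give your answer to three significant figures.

Since E < V_b the interior solution is evanescent with decay constant κ = √(2m(V_b − E))/ℏ = 2.387.
κL = 5.825, sinh(κL) = 169.4.
Matching ψ, ψ′ at both faces gives T = [1 + V_b² sinh²(κL) / (4E(V_b − E))]⁻¹ = 1/32130 = 0.0000311.

T = 0.0000311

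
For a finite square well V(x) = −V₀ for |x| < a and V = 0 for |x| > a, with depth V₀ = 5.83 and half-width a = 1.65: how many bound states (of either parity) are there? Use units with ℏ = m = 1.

N = 4

The dimensionless depth is z₀ = a√(2mV₀)/ℏ = 1.65 × √(11.66) = 5.634.
The even/odd transcendental equations gain one root per π/2 in z₀, giving N = 1 + ⌊2z₀/π⌋ = 1 + ⌊3.587⌋ = 4.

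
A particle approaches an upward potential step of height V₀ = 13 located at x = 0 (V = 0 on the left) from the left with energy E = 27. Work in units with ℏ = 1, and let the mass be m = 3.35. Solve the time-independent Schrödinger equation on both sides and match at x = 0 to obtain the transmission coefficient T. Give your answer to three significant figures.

The wavenumbers are k₁ = √(2mE)/ℏ = 13.45 on the left and k₂ = √(2m(E − V₀))/ℏ = 9.685 on the right.
Matching ψ and ψ′ at x = 0 gives r = (k₁ − k₂)/(k₁ + k₂), so R = r² = 0.02648 and T = 1 − R = 0.9735.

T = 0.974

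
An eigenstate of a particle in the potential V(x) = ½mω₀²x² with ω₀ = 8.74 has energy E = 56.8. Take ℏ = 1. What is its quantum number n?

E_n = ℏω₀(n + ½) ⇒ n = E/(ℏω₀) − ½ = 56.8/8.74 − 0.5 = 5.999 → n = 6.

n = 6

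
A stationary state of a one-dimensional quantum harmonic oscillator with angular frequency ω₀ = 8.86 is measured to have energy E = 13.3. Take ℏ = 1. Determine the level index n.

Invert E_n = (n + ½)ℏω₀: n = E/ℏω₀ − ½ = 1.001, so n = 1.

n = 1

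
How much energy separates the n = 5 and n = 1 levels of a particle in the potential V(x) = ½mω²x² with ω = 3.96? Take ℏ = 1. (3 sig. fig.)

ΔE = 15.8

E_n = ℏω(n + ½), so ΔE = (5 − 1) ℏω = 4 × 3.96 = 15.84.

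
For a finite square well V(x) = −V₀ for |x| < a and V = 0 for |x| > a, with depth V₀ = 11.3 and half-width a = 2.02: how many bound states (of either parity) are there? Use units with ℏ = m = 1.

N = 7

The dimensionless depth is z₀ = a√(2mV₀)/ℏ = 2.02 × √(22.60) = 9.603.
The even/odd transcendental equations gain one root per π/2 in z₀, giving N = 1 + ⌊2z₀/π⌋ = 1 + ⌊6.113⌋ = 7.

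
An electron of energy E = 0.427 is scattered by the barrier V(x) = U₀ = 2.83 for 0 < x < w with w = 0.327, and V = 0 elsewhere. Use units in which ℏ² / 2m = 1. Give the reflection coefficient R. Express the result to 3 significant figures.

R = 0.353

E < U₀: inside the barrier ψ ∝ e^{±κx} with κ = √(2m(U₀ − E))/ℏ = 1.550.
κw = 0.5069, sinh(κw) = 0.5289.
The exact tunnelling result is T⁻¹ = 1 + U₀² sinh²(κw) / [4E(U₀ − E)] = 1.546, so T = 0.647.
R = 1 − T = 0.353.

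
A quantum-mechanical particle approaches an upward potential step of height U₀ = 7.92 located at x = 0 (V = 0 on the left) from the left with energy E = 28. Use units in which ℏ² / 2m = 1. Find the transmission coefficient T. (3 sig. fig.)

The wavenumbers are k₁ = √(2mE)/ℏ = 5.292 on the left and k₂ = √(2m(E − U₀))/ℏ = 4.481 on the right.
Matching ψ and ψ′ at x = 0 gives r = (k₁ − k₂)/(k₁ + k₂), so R = r² = 0.006877 and T = 1 − R = 0.9931.

T = 0.993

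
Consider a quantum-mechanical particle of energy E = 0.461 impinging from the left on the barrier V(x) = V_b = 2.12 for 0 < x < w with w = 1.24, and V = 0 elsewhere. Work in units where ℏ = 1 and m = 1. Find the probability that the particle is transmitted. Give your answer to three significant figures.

T = 0.0295

Since E < V_b the interior solution is evanescent with decay constant κ = √(2m(V_b − E))/ℏ = 1.822.
κw = 2.259, sinh(κw) = 4.733.
The exact tunnelling result is T⁻¹ = 1 + V_b² sinh²(κw) / [4E(V_b − E)] = 33.91, so T = 0.0295.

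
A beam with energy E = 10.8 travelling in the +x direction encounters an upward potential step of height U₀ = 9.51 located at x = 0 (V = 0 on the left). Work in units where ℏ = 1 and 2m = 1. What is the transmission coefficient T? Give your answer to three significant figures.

T = 0.763

On each side the TISE gives plane waves with k = √(2m(E − V))/ℏ: k₁ = √(2·½·10.8) = 3.286, k₂ = √(2·½·1.29) = 1.136.
Continuity of ψ and ψ′ at the step yields the reflection amplitude r = (k₁ − k₂)/(k₁ + k₂) = 0.4863; thus R = |r|² = 0.2365, T = 0.7635.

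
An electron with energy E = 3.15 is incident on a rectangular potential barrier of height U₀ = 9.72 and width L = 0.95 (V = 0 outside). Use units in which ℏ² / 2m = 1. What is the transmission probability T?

Since E < U₀ the interior solution is evanescent with decay constant κ = √(2m(U₀ − E))/ℏ = 2.563.
κL = 2.435, sinh(κL) = 5.664.
The exact tunnelling result is T⁻¹ = 1 + U₀² sinh²(κL) / [4E(U₀ − E)] = 37.62, so T = 0.0266.

T = 0.0266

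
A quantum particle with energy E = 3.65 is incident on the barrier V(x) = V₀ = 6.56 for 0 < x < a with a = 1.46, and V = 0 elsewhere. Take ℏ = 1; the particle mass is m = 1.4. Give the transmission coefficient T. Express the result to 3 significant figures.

T = 0.000947

E < V₀: inside the barrier ψ ∝ e^{±κx} with κ = √(2m(V₀ − E))/ℏ = 2.854.
κa = 4.168, sinh(κa) = 32.27.
Matching ψ, ψ′ at both faces gives T = [1 + V₀² sinh²(κa) / (4E(V₀ − E))]⁻¹ = 1/1056 = 0.000947.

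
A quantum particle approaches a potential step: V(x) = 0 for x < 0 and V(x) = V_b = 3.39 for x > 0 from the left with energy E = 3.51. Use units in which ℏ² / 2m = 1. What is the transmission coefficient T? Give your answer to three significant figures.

T = 0.527

The wavenumbers are k₁ = √(2mE)/ℏ = 1.873 on the left and k₂ = √(2m(E − V_b))/ℏ = 0.3464 on the right.
Matching ψ and ψ′ at x = 0 gives r = (k₁ − k₂)/(k₁ + k₂), so R = r² = 0.4732 and T = 1 − R = 0.5268.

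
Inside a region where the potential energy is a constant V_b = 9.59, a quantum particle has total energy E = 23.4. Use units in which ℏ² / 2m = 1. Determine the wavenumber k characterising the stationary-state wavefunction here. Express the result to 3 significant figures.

With E > V_b the solution is oscillatory, ψ ∝ e^{±ikx} with k = √(2m(E − V_b))/ℏ.
k = √(2 × 0.5 × 13.81) = 3.716.

k = 3.72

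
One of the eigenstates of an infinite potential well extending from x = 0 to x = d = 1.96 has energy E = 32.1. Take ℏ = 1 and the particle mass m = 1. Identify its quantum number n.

For an infinite well E_n = n²π²ℏ²/(2md²), so n = (d/πℏ)√(2mE).
n = (1.96/π) × √(2 × 1 × 32.1) = 4.999 → n = 5.

n = 5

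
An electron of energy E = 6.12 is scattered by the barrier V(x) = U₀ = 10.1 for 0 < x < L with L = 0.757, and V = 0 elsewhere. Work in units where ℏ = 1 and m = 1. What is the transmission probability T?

T = 0.0520

E < U₀: inside the barrier ψ ∝ e^{±κx} with κ = √(2m(U₀ − E))/ℏ = 2.821.
κL = 2.136, sinh(κL) = 4.173.
Matching ψ, ψ′ at both faces gives T = [1 + U₀² sinh²(κL) / (4E(U₀ − E))]⁻¹ = 1/19.23 = 0.0520.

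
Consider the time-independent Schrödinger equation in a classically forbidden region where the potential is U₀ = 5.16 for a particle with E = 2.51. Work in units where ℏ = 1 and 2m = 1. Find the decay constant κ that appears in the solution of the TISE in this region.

κ = 1.63

Since E < U₀ the TISE in this region is ψ'' = κ²ψ with κ = √(2m(U₀ − E))/ℏ.
κ = √(2 × 0.5 × 2.65) = 1.628.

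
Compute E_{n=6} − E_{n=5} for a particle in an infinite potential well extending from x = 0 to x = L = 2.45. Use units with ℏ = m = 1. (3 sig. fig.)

E_n = n²π²ℏ²/(2mL²), so ΔE = (6² − 5²) π²ℏ²/(2mL²).
ΔE = 11 × π² / (2 × 1 × 2.45²) = 9.043.

ΔE = 9.04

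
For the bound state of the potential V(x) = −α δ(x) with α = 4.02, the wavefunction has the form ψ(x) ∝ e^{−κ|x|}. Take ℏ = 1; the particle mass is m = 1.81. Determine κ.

Integrating the TISE across x = 0 gives the cusp condition ψ'(0⁺) − ψ'(0⁻) = −(2mα/ℏ²)ψ(0).
With ψ ∝ e^{−κ|x|} this yields −2κ = −2mα/ℏ², so κ = mα/ℏ² = 7.276.

κ = 7.28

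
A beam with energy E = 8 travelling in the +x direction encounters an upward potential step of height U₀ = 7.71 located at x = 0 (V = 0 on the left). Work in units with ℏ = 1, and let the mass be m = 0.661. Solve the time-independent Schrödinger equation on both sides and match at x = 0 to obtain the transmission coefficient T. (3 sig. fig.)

T = 0.537

The wavenumbers are k₁ = √(2mE)/ℏ = 3.252 on the left and k₂ = √(2m(E − U₀))/ℏ = 0.6192 on the right.
Continuity of ψ and ψ′ at the step yields the reflection amplitude r = (k₁ − k₂)/(k₁ + k₂) = 0.6801; thus R = |r|² = 0.4626, T = 0.5374.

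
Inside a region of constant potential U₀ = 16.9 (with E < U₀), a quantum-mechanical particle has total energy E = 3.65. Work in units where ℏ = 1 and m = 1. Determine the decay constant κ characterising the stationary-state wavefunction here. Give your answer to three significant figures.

κ = 5.15

Since E < U₀ the TISE in this region is ψ'' = κ²ψ with κ = √(2m(U₀ − E))/ℏ.
κ = √(2 × 1 × 13.25) = 5.148.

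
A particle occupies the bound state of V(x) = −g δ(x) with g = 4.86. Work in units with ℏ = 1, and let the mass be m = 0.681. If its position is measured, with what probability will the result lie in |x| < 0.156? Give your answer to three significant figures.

P = 0.644

The normalised bound state is ψ = √κ e^{−κ|x|} with κ = mg/ℏ² = 3.310.
P(|x| < d) = ∫_{−d}^{d} κ e^{−2κ|x|} dx = 1 − e^{−2κd} = 1 − e^{−1.033} = 0.6439.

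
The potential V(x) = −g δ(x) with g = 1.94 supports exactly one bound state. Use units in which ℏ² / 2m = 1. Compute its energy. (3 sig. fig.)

E = -0.941

For x ≠ 0 the bound state is ψ ∝ e^{−κ|x|}; integrating the TISE across the delta gives the cusp condition 2κ = 2mg/ℏ², so κ = 0.9700.
Then E = −ℏ²κ²/(2m) = −mg²/(2ℏ²) = -0.9409.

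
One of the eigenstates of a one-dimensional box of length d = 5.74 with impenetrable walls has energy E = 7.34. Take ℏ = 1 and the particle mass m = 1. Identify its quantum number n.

n = 7

From E_n = n²π²ℏ²/(2md²) invert to n = √(2md²E)/(πℏ).
n = (5.74/π) × √(2 × 1 × 7.34) = 7.000 → n = 7.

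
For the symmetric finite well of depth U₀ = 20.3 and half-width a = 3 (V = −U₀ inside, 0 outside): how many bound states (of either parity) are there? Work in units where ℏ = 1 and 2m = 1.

Define the well-strength parameter z₀ = (a/ℏ)√(2mU₀) = 3 × √(2·0.5·20.3) = 13.52.
A new bound state (alternating even/odd) appears each time z₀ passes a multiple of π/2, so N = ⌊2z₀/π⌋ + 1 = ⌊8.605⌋ + 1 = 9.

N = 9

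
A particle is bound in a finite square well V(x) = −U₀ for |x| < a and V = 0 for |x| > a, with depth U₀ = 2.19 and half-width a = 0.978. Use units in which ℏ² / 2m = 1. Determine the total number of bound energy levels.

N = 1

The dimensionless depth is z₀ = a√(2mU₀)/ℏ = 0.978 × √(2.190) = 1.447.
The even/odd transcendental equations gain one root per π/2 in z₀, giving N = 1 + ⌊2z₀/π⌋ = 1 + ⌊0.9214⌋ = 1.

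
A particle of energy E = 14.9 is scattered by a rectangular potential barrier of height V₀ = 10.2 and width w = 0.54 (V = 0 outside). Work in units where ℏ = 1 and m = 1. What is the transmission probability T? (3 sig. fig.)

T = 0.731

E > V₀: inside the barrier k₂ = √(2m(E − V₀))/ℏ = 3.066, k₂w = 1.656.
T = [1 + V₀² sin²(k₂w) / (4E(E − V₀))]⁻¹ = 1/1.369 = 0.731.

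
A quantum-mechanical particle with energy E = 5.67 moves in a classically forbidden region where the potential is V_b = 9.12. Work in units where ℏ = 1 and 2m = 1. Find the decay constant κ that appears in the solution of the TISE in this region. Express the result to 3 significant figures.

Since E < V_b the TISE in this region is ψ'' = κ²ψ with κ = √(2m(V_b − E))/ℏ.
κ = √(2 × 0.5 × 3.45) = 1.857.

κ = 1.86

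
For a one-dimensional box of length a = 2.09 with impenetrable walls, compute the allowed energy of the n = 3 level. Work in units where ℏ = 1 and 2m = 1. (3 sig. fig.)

E = 20.3

The infinite-well eigenfunctions ψ_n = √(2/a) sin(nπx/a) vanish at both walls, giving E_n = n²π²ℏ²/(2ma²).
E_3 = 3² × π² / (2 × 0.5 × 2.09²) = 20.34.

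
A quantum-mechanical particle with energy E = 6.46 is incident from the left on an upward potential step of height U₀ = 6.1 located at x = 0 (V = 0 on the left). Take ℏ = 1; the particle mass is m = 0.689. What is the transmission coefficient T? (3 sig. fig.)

T = 0.618

On each side the TISE gives plane waves with k = √(2m(E − V))/ℏ: k₁ = √(2·0.689·6.46) = 2.984, k₂ = √(2·0.689·0.36) = 0.7043.
Continuity of ψ and ψ′ at the step yields the reflection amplitude r = (k₁ − k₂)/(k₁ + k₂) = 0.6180; thus R = |r|² = 0.3820, T = 0.6180.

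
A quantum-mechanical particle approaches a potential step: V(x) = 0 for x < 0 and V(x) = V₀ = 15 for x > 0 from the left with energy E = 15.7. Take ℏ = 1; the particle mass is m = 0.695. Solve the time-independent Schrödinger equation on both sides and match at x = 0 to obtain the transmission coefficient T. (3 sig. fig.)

On each side the TISE gives plane waves with k = √(2m(E − V))/ℏ: k₁ = √(2·0.695·15.7) = 4.672, k₂ = √(2·0.695·0.7) = 0.9864.
Matching ψ and ψ′ at x = 0 gives r = (k₁ − k₂)/(k₁ + k₂), so R = r² = 0.4242 and T = 1 − R = 0.5758.

T = 0.576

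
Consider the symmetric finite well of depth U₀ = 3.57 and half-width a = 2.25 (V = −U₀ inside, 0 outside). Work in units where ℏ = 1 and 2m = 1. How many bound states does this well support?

N = 3

The dimensionless depth is z₀ = a√(2mU₀)/ℏ = 2.25 × √(3.570) = 4.251.
A new bound state (alternating even/odd) appears each time z₀ passes a multiple of π/2, so N = ⌊2z₀/π⌋ + 1 = ⌊2.706⌋ + 1 = 3.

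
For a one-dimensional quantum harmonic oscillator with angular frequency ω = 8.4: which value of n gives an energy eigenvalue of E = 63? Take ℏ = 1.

n = 7

E_n = ℏω(n + ½) ⇒ n = E/(ℏω) − ½ = 63/8.4 − 0.5 = 7.000 → n = 7.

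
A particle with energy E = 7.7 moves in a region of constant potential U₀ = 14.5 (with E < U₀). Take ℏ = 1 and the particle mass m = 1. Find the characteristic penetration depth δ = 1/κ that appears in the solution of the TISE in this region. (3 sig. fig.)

Since E < U₀ the TISE in this region is ψ'' = κ²ψ with κ = √(2m(U₀ − E))/ℏ.
κ = √(2 × 1 × 6.8) = 3.688. The penetration depth is δ = 1/κ = 0.271.

δ = 0.271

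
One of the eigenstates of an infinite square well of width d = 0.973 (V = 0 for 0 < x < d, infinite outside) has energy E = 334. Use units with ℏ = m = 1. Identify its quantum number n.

From E_n = n²π²ℏ²/(2md²) invert to n = √(2md²E)/(πℏ).
n = (0.973/π) × √(2 × 1 × 334) = 8.005 → n = 8.

n = 8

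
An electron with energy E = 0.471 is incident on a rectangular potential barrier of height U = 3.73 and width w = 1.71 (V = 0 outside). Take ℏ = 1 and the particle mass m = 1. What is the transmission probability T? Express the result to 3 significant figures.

Since E < U the interior solution is evanescent with decay constant κ = √(2m(U − E))/ℏ = 2.553.
κw = 4.366, sinh(κw) = 39.35.
Matching ψ, ψ′ at both faces gives T = [1 + U² sinh²(κw) / (4E(U − E))]⁻¹ = 1/3509 = 0.000285.

T = 0.000285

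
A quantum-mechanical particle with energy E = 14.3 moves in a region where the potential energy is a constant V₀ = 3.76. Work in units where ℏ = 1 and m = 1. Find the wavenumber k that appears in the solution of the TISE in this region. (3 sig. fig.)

With E > V₀ the solution is oscillatory, ψ ∝ e^{±ikx} with k = √(2m(E − V₀))/ℏ.
k = √(2 × 1 × 10.54) = 4.591.

k = 4.59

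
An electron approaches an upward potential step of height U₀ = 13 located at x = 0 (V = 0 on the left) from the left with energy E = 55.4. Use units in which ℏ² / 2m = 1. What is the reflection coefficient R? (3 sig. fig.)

The wavenumbers are k₁ = √(2mE)/ℏ = 7.443 on the left and k₂ = √(2m(E − U₀))/ℏ = 6.512 on the right.
Matching ψ and ψ′ at x = 0 gives r = (k₁ − k₂)/(k₁ + k₂), so R = r² = 0.004457 and T = 1 − R = 0.9955.

R = 0.00446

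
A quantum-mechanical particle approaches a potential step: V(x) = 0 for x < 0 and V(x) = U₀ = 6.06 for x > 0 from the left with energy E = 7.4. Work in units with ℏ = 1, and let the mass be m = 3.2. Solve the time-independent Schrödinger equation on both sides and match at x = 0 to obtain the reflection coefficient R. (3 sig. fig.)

On each side the TISE gives plane waves with k = √(2m(E − V))/ℏ: k₁ = √(2·3.2·7.4) = 6.882, k₂ = √(2·3.2·1.34) = 2.928.
Matching ψ and ψ′ at x = 0 gives r = (k₁ − k₂)/(k₁ + k₂), so R = r² = 0.1624 and T = 1 − R = 0.8376.

R = 0.162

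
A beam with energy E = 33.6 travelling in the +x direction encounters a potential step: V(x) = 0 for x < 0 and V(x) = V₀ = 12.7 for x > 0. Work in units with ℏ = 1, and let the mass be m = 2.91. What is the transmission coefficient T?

T = 0.986

On each side the TISE gives plane waves with k = √(2m(E − V))/ℏ: k₁ = √(2·2.91·33.6) = 13.98, k₂ = √(2·2.91·20.9) = 11.03.
Continuity of ψ and ψ′ at the step yields the reflection amplitude r = (k₁ − k₂)/(k₁ + k₂) = 0.1181; thus R = |r|² = 0.01396, T = 0.9860.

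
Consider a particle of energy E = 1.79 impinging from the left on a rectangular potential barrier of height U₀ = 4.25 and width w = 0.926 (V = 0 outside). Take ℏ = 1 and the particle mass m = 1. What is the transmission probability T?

Since E < U₀ the interior solution is evanescent with decay constant κ = √(2m(U₀ − E))/ℏ = 2.218.
κw = 2.054, sinh(κw) = 3.835.
Matching ψ, ψ′ at both faces gives T = [1 + U₀² sinh²(κw) / (4E(U₀ − E))]⁻¹ = 1/16.08 = 0.0622.

T = 0.0622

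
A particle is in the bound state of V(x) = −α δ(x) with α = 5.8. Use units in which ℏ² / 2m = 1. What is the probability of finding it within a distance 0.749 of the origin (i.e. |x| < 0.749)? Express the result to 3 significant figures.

The normalised bound state is ψ = √κ e^{−κ|x|} with κ = mα/ℏ² = 2.900.
P(|x| < d) = ∫_{−d}^{d} κ e^{−2κ|x|} dx = 1 − e^{−2κd} = 1 − e^{−4.344} = 0.9870.

P = 0.987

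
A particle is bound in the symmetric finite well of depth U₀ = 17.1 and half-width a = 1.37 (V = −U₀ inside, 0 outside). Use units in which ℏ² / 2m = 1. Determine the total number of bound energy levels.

Define the well-strength parameter z₀ = (a/ℏ)√(2mU₀) = 1.37 × √(2·0.5·17.1) = 5.665.
A new bound state (alternating even/odd) appears each time z₀ passes a multiple of π/2, so N = ⌊2z₀/π⌋ + 1 = ⌊3.607⌋ + 1 = 4.

N = 4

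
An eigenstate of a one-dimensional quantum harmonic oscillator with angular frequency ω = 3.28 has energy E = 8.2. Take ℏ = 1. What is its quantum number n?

n = 2

E_n = ℏω(n + ½) ⇒ n = E/(ℏω) − ½ = 8.2/3.28 − 0.5 = 2.000 → n = 2.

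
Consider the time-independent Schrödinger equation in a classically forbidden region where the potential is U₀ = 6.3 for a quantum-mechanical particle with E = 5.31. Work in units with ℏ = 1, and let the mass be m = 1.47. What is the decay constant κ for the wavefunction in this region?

κ = 1.71

Since E < U₀ the TISE in this region is ψ'' = κ²ψ with κ = √(2m(U₀ − E))/ℏ.
κ = √(2 × 1.47 × 0.99) = 1.706.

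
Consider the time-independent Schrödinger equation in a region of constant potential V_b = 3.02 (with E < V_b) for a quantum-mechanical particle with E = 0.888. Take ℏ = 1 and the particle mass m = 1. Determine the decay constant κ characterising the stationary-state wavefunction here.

Since E < V_b the TISE in this region is ψ'' = κ²ψ with κ = √(2m(V_b − E))/ℏ.
κ = √(2 × 1 × 2.132) = 2.065.

κ = 2.06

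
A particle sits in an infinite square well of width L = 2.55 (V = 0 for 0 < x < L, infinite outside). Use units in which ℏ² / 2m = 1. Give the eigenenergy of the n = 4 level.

The infinite-well eigenfunctions ψ_n = √(2/L) sin(nπx/L) vanish at both walls, giving E_n = n²π²ℏ²/(2mL²).
E_4 = 4² × π² / (2 × 0.5 × 2.55²) = 24.29.

E = 24.3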